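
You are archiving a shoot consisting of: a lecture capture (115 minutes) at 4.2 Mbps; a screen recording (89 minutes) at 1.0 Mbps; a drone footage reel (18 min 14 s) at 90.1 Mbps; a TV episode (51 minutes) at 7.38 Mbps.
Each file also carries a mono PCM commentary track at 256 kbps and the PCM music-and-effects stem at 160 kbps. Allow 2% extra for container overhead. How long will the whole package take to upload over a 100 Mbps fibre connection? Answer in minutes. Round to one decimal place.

Audio total: 256 + 160 = 416 kbps = 0.416 Mbps.
lecture capture: 4.616 Mbps × 6900 s × 1.02 = 32487.4 Mb
screen recording: 1.416 Mbps × 5340 s × 1.02 = 7712.7 Mb
drone footage reel: 90.516 Mbps × 1094 s × 1.02 = 101005.0 Mb
TV episode: 7.796 Mbps × 3060 s × 1.02 = 24332.9 Mb
Total: 165537.9 Mb = 20692.2 MB.
At 100 Mbps: 165537.9 / 100 = 1655 s ≈ 27.6 minutes.

27.6 minutes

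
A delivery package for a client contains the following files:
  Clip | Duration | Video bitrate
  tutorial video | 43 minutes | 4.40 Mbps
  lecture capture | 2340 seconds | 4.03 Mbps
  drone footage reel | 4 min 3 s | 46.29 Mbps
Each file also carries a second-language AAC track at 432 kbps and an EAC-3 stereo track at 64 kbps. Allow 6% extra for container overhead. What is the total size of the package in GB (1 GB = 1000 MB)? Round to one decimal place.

4.6 GB

Audio total: 432 + 64 = 496 kbps = 0.496 Mbps.
tutorial video: 4.896 Mbps × 2580 s × 1.06 = 13389.6 Mb
lecture capture: 4.526 Mbps × 2340 s × 1.06 = 11226.3 Mb
drone footage reel: 46.786 Mbps × 243 s × 1.06 = 12051.1 Mb
Total: 36667.0 Mb = 4583.4 MB.
= 4.583 GB.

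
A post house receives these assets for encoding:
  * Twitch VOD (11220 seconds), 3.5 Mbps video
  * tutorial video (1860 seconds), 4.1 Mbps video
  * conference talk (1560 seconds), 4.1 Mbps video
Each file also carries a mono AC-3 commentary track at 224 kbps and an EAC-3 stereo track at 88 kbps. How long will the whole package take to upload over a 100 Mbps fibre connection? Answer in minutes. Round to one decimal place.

Audio total: 224 + 88 = 312 kbps = 0.312 Mbps.
Twitch VOD: 3.812 Mbps × 11220 s = 42770.6 Mb
tutorial video: 4.412 Mbps × 1860 s = 8206.3 Mb
conference talk: 4.412 Mbps × 1560 s = 6882.7 Mb
Total: 57859.7 Mb = 7232.5 MB.
At 100 Mbps: 57859.7 / 100 = 579 s ≈ 9.64 minutes.

9.6 minutes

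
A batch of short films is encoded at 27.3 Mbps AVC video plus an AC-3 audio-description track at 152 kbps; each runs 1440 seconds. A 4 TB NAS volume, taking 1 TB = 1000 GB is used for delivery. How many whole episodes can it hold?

809

Audio: 152 kbps = 0.152 Mbps.
Total bitrate: 27.452 Mbps.
Per item: 27.452 Mbps × 1440 s = 39,531 Mb = 4,941 MB.
Capacity: 4 TB = 32,000,000 Mb; 809.49 items → 809 complete.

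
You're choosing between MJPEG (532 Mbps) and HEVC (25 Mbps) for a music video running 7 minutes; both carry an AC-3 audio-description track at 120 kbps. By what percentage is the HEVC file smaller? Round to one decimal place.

95.3%

7 min = 420 s
Audio: 120 kbps = 0.120 Mbps.
MJPEG: 532.120 Mbps × 420 s = 223490.4 Mb = 26.018 GiB.
HEVC: 25.120 Mbps × 420 s = 10550.4 Mb = 1.228 GiB.
Reduction: (1 − 1.228/26.018) × 100 = 95.28%.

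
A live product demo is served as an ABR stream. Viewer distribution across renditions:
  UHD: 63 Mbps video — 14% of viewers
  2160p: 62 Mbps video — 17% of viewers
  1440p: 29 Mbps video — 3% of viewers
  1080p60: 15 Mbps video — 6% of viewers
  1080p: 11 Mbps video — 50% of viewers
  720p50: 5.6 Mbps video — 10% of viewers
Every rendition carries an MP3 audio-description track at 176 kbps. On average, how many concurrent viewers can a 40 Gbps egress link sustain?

1461

Audio: 176 kbps = 0.176 Mbps.
Average per-viewer bitrate: 0.14×63.176 + 0.17×62.176 + 0.03×29.176 + 0.06×15.176 + 0.50×11.176 + 0.10×5.776 = 27.366 Mbps.
40 Gbps = 40,000 Mbps; 40,000 / 27.366 = 1461.67 → 1461.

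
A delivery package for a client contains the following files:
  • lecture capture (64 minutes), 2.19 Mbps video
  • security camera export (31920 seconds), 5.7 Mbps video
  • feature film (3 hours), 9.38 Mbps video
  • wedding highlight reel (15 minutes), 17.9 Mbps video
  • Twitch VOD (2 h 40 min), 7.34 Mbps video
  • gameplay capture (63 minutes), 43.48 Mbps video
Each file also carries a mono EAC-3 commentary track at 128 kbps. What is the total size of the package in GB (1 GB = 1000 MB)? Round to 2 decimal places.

68.80 GB

Audio: 128 kbps = 0.128 Mbps.
lecture capture: 2.318 Mbps × 3840 s = 8901.1 Mb
security camera export: 5.828 Mbps × 31920 s = 186029.8 Mb
feature film: 9.508 Mbps × 10800 s = 102686.4 Mb
wedding highlight reel: 18.028 Mbps × 900 s = 16225.2 Mb
Twitch VOD: 7.468 Mbps × 9600 s = 71692.8 Mb
gameplay capture: 43.608 Mbps × 3780 s = 164838.2 Mb
Total: 550373.5 Mb = 68796.7 MB.
= 68.80 GB.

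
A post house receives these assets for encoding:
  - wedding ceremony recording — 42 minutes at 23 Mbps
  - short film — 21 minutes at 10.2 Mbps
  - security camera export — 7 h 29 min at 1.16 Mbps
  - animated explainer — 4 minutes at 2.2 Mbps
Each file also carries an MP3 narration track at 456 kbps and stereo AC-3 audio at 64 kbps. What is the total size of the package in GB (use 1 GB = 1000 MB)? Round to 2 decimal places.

Audio total: 456 + 64 = 520 kbps = 0.520 Mbps.
wedding ceremony recording: 23.520 Mbps × 2520 s = 59270.4 Mb
short film: 10.720 Mbps × 1260 s = 13507.2 Mb
security camera export: 1.680 Mbps × 26940 s = 45259.2 Mb
animated explainer: 2.720 Mbps × 240 s = 652.8 Mb
Total: 118689.6 Mb = 14836.2 MB.
= 14.84 GB.

14.84 GB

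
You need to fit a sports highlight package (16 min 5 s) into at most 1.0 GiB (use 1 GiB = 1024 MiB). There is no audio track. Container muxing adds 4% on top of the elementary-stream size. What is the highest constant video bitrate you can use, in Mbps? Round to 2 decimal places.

Budget: 1.0 GiB = 8589.9 Mb.
Stream payload after overhead: 8589.9 / 1.04 = 8259.6 Mb.
16 min 5 s = 965 s
Total bitrate budget: 8259.6 Mb / 965 s = 8.559 Mbps.

8.56 Mbps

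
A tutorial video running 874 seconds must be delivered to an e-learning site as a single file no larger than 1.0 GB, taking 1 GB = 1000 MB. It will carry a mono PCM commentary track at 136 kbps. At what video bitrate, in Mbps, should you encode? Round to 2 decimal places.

9.02 Mbps

Budget: 1.0 GB = 8000.0 Mb.
Total bitrate budget: 8000.0 Mb / 874 s = 9.153 Mbps.
Audio: 136 kbps = 0.136 Mbps.
Video: 9.153 − 0.136 = 9.017 Mbps.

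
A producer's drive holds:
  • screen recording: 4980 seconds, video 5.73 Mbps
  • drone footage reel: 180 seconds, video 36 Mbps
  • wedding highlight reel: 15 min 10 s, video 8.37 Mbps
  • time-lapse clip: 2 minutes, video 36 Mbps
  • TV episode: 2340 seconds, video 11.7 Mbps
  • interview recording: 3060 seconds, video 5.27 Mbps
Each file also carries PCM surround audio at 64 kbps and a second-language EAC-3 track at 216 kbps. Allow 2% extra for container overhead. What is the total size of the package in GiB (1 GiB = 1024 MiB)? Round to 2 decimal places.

Audio total: 64 + 216 = 280 kbps = 0.280 Mbps.
screen recording: 6.010 Mbps × 4980 s × 1.02 = 30528.4 Mb
drone footage reel: 36.280 Mbps × 180 s × 1.02 = 6661.0 Mb
wedding highlight reel: 8.650 Mbps × 910 s × 1.02 = 8028.9 Mb
time-lapse clip: 36.280 Mbps × 120 s × 1.02 = 4440.7 Mb
TV episode: 11.980 Mbps × 2340 s × 1.02 = 28593.9 Mb
interview recording: 5.550 Mbps × 3060 s × 1.02 = 17322.7 Mb
Total: 95575.5 Mb = 11946.9 MB.
= 11.13 GiB.

11.13 GiB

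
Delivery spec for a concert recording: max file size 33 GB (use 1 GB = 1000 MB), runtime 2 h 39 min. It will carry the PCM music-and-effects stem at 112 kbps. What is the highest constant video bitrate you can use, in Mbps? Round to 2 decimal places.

Budget: 33 GB = 264000.0 Mb.
2 h 39 min = 159 min = 9540 s
Total bitrate budget: 264000.0 Mb / 9540 s = 27.673 Mbps.
Audio: 112 kbps = 0.112 Mbps.
Video: 27.673 − 0.112 = 27.561 Mbps.

27.56 Mbps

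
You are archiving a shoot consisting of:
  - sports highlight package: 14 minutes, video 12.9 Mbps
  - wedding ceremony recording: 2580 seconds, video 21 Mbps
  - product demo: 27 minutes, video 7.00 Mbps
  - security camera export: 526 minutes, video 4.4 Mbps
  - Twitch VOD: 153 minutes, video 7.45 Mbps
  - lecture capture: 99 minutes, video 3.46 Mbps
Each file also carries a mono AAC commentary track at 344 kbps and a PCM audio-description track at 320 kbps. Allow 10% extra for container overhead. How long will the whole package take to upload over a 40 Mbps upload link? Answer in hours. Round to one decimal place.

2.6 hours

Audio total: 344 + 320 = 664 kbps = 0.664 Mbps.
sports highlight package: 13.564 Mbps × 840 s × 1.10 = 12533.1 Mb
wedding ceremony recording: 21.664 Mbps × 2580 s × 1.10 = 61482.4 Mb
product demo: 7.664 Mbps × 1620 s × 1.10 = 13657.2 Mb
security camera export: 5.064 Mbps × 31560 s × 1.10 = 175801.8 Mb
Twitch VOD: 8.114 Mbps × 9180 s × 1.10 = 81935.2 Mb
lecture capture: 4.124 Mbps × 5940 s × 1.10 = 26946.2 Mb
Total: 372356.0 Mb = 46544.5 MB.
At 40 Mbps: 372356.0 / 40 = 9309 s ≈ 2.59 hours.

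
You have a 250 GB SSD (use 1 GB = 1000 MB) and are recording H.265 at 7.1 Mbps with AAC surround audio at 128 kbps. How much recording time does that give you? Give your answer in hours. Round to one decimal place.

Audio: 128 kbps = 0.128 Mbps.
Total bitrate: 7.1 + 0.128 = 7.228 Mbps.
Capacity: 250 GB = 2,000,000 Mb.
Recording time: 2,000,000 / 7.228 = 276,702 s ≈ 76.9 hours.

76.9 hours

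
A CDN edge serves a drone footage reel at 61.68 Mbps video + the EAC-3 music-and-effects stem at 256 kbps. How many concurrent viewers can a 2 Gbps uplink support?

32

Audio: 256 kbps = 0.256 Mbps.
Per-viewer media rate: 61.936 Mbps.
2 Gbps = 2,000 Mbps; 2,000 / 61.936 = 32.29 → 32 viewers.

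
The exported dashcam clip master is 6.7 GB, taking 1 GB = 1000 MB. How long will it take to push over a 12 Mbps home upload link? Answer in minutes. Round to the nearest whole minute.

74 minutes

File: 6.7 GB = 53600.0 Mb.
At 12 Mbps: 53600.0 / 12 = 4466.7 s ≈ 74.4 minutes.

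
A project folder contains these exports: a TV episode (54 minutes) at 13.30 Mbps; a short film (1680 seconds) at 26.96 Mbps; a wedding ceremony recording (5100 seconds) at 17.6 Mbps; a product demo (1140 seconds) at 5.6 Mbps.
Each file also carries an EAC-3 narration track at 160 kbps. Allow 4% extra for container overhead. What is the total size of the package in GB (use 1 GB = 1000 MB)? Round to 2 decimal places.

Audio: 160 kbps = 0.160 Mbps.
TV episode: 13.460 Mbps × 3240 s × 1.04 = 45354.8 Mb
short film: 27.120 Mbps × 1680 s × 1.04 = 47384.1 Mb
wedding ceremony recording: 17.760 Mbps × 5100 s × 1.04 = 94199.0 Mb
product demo: 5.760 Mbps × 1140 s × 1.04 = 6829.1 Mb
Total: 193767.0 Mb = 24220.9 MB.
= 24.22 GB.

24.22 GB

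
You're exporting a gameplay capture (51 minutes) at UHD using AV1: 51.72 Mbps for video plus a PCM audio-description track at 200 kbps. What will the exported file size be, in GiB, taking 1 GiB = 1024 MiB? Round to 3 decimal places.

18.496 GiB

51 min = 3060 s
Audio: 200 kbps = 0.200 Mbps.
Total bitrate: 51.72 + 0.200 = 51.920 Mbps.
Stream data: 51.920 Mbps × 3060 s = 158875.2 Mb.
158,875 Mb = 19,859,400,000 bytes ÷ 1,073,741,824 = 18.50 GiB.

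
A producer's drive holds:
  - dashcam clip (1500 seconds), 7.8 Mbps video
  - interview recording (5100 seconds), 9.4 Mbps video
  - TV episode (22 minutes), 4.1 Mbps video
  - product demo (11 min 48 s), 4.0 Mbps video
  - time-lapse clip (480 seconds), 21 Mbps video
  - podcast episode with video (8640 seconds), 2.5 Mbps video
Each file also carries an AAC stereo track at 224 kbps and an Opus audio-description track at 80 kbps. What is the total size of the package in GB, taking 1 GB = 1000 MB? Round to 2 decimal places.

Audio total: 224 + 80 = 304 kbps = 0.304 Mbps.
dashcam clip: 8.104 Mbps × 1500 s = 12156.0 Mb
interview recording: 9.704 Mbps × 5100 s = 49490.4 Mb
TV episode: 4.404 Mbps × 1320 s = 5813.3 Mb
product demo: 4.304 Mbps × 708 s = 3047.2 Mb
time-lapse clip: 21.304 Mbps × 480 s = 10225.9 Mb
podcast episode with video: 2.804 Mbps × 8640 s = 24226.6 Mb
Total: 104959.4 Mb = 13119.9 MB.
= 13.12 GB.

13.12 GB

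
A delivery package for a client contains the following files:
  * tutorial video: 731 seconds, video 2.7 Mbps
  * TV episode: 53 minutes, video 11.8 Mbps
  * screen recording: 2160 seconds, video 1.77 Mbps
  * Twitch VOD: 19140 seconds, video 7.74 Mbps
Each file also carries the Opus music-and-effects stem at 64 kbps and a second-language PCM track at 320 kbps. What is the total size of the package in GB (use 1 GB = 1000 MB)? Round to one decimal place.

Audio total: 64 + 320 = 384 kbps = 0.384 Mbps.
tutorial video: 3.084 Mbps × 731 s = 2254.4 Mb
TV episode: 12.184 Mbps × 3180 s = 38745.1 Mb
screen recording: 2.154 Mbps × 2160 s = 4652.6 Mb
Twitch VOD: 8.124 Mbps × 19140 s = 155493.4 Mb
Total: 201145.5 Mb = 25143.2 MB.
= 25.14 GB.

25.1 GB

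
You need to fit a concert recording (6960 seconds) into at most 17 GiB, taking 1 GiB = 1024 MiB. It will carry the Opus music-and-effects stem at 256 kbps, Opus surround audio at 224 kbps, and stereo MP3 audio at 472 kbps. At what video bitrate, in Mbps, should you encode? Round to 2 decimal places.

20.03 Mbps

Budget: 17 GiB = 146028.9 Mb.
Total bitrate budget: 146028.9 Mb / 6960 s = 20.981 Mbps.
Audio total: 256 + 224 + 472 = 952 kbps = 0.952 Mbps.
Video: 20.981 − 0.952 = 20.029 Mbps.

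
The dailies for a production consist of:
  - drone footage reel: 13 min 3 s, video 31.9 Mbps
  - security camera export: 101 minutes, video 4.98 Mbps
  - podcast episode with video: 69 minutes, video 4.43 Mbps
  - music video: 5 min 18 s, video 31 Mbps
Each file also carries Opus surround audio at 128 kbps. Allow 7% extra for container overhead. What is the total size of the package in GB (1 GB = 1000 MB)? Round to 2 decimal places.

11.34 GB

Audio: 128 kbps = 0.128 Mbps.
drone footage reel: 32.028 Mbps × 783 s × 1.07 = 26833.4 Mb
security camera export: 5.108 Mbps × 6060 s × 1.07 = 33121.3 Mb
podcast episode with video: 4.558 Mbps × 4140 s × 1.07 = 20191.0 Mb
music video: 31.128 Mbps × 318 s × 1.07 = 10591.6 Mb
Total: 90737.3 Mb = 11342.2 MB.
= 11.34 GB.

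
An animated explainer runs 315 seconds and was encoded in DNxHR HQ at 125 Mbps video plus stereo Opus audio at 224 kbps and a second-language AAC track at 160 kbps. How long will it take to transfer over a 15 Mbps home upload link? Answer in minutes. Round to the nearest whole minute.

44 minutes

Audio total: 224 + 160 = 384 kbps = 0.384 Mbps.
Total bitrate: 125.384 Mbps.
File: 125.384 Mbps × 315 s = 39496.0 Mb.
At 15 Mbps: 39496.0 / 15 = 2633.1 s ≈ 43.9 minutes.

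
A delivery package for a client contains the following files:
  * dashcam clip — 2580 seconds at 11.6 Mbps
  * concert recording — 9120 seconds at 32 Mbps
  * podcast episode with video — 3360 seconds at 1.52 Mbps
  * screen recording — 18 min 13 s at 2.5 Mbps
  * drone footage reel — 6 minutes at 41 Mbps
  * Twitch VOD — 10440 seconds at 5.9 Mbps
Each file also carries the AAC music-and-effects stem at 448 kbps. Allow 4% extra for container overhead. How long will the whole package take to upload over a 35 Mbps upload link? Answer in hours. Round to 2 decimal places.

Audio: 448 kbps = 0.448 Mbps.
dashcam clip: 12.048 Mbps × 2580 s × 1.04 = 32327.2 Mb
concert recording: 32.448 Mbps × 9120 s × 1.04 = 307762.8 Mb
podcast episode with video: 1.968 Mbps × 3360 s × 1.04 = 6877.0 Mb
screen recording: 2.948 Mbps × 1093 s × 1.04 = 3351.1 Mb
drone footage reel: 41.448 Mbps × 360 s × 1.04 = 15518.1 Mb
Twitch VOD: 6.348 Mbps × 10440 s × 1.04 = 68924.0 Mb
Total: 434760.2 Mb = 54345.0 MB.
At 35 Mbps: 434760.2 / 35 = 12422 s ≈ 3.45 hours.

3.45 hours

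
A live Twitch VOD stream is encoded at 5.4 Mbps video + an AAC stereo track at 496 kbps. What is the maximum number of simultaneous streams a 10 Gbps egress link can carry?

Audio: 496 kbps = 0.496 Mbps.
Per-viewer media rate: 5.896 Mbps.
10 Gbps = 10,000 Mbps; 10,000 / 5.896 = 1696.07 → 1696 viewers.

1696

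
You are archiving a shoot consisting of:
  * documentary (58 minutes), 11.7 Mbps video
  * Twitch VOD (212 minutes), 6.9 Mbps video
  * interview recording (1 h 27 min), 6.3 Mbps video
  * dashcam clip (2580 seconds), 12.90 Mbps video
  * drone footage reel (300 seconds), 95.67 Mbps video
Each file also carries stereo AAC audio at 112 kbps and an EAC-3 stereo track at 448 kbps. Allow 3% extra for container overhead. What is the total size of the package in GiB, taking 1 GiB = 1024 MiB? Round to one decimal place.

Audio total: 112 + 448 = 560 kbps = 0.560 Mbps.
documentary: 12.260 Mbps × 3480 s × 1.03 = 43944.7 Mb
Twitch VOD: 7.460 Mbps × 12720 s × 1.03 = 97737.9 Mb
interview recording: 6.860 Mbps × 5220 s × 1.03 = 36883.5 Mb
dashcam clip: 13.460 Mbps × 2580 s × 1.03 = 35768.6 Mb
drone footage reel: 96.230 Mbps × 300 s × 1.03 = 29735.1 Mb
Total: 244069.8 Mb = 30508.7 MB.
= 28.41 GiB.

28.4 GiB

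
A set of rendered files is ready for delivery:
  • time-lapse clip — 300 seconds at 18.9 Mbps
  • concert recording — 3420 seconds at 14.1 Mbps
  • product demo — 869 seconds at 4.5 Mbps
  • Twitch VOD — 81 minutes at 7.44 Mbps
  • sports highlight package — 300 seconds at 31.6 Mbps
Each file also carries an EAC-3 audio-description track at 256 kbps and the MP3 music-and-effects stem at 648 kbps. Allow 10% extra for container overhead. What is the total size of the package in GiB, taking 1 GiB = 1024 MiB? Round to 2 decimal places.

14.37 GiB

Audio total: 256 + 648 = 904 kbps = 0.904 Mbps.
time-lapse clip: 19.804 Mbps × 300 s × 1.10 = 6535.3 Mb
concert recording: 15.004 Mbps × 3420 s × 1.10 = 56445.0 Mb
product demo: 5.404 Mbps × 869 s × 1.10 = 5165.7 Mb
Twitch VOD: 8.344 Mbps × 4860 s × 1.10 = 44607.0 Mb
sports highlight package: 32.504 Mbps × 300 s × 1.10 = 10726.3 Mb
Total: 123479.4 Mb = 15434.9 MB.
= 14.37 GiB.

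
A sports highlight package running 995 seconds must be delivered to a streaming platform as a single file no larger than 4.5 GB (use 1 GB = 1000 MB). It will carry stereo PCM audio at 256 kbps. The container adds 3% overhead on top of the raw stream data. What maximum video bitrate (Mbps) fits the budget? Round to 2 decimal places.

Budget: 4.5 GB = 36000.0 Mb.
Stream payload after overhead: 36000.0 / 1.03 = 34951.5 Mb.
Total bitrate budget: 34951.5 Mb / 995 s = 35.127 Mbps.
Audio: 256 kbps = 0.256 Mbps.
Video: 35.127 − 0.256 = 34.871 Mbps.

34.87 Mbps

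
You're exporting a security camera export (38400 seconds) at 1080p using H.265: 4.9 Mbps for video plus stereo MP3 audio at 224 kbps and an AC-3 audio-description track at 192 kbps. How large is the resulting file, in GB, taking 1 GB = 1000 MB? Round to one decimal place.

Audio total: 224 + 192 = 416 kbps = 0.416 Mbps.
Total bitrate: 4.9 + 0.416 = 5.316 Mbps.
Stream data: 5.316 Mbps × 38400 s = 204134.4 Mb.
204,134 Mb ÷ 8 = 25,517 MB → 25.52 GB.

25.5 GB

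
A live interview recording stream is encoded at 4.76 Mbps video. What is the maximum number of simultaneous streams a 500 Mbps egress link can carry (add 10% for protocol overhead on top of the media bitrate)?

95

On the wire with 10% overhead: 5.236 Mbps.
500 Mbps = 500.0 Mbps; 500.0 / 5.236 = 95.49 → 95 viewers.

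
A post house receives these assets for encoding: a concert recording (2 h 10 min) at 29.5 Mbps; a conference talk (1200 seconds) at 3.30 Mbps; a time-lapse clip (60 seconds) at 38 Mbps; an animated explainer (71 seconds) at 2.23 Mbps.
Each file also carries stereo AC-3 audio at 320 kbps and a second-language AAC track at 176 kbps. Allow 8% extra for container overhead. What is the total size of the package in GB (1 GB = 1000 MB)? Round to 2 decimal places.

Audio total: 320 + 176 = 496 kbps = 0.496 Mbps.
concert recording: 29.996 Mbps × 7800 s × 1.08 = 252686.3 Mb
conference talk: 3.796 Mbps × 1200 s × 1.08 = 4919.6 Mb
time-lapse clip: 38.496 Mbps × 60 s × 1.08 = 2494.5 Mb
animated explainer: 2.726 Mbps × 71 s × 1.08 = 209.0 Mb
Total: 260309.5 Mb = 32538.7 MB.
= 32.54 GB.

32.54 GB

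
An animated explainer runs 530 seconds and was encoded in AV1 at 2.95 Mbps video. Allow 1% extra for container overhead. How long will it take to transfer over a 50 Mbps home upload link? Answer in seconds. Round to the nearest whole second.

File: 2.950 Mbps × 530 s = 1563.5 Mb.
With 1% container overhead: ×1.01. → 1579.1 Mb.
At 50 Mbps: 1579.1 / 50 = 31.6 s ≈ 31.6 seconds.

32 seconds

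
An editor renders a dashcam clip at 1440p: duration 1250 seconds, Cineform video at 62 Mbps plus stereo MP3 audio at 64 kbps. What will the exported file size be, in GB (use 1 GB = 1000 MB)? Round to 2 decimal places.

9.70 GB

Audio: 64 kbps = 0.064 Mbps.
Total bitrate: 62 + 0.064 = 62.064 Mbps.
Stream data: 62.064 Mbps × 1250 s = 77580.0 Mb.
77,580 Mb ÷ 8 = 9,698 MB → 9.697 GB.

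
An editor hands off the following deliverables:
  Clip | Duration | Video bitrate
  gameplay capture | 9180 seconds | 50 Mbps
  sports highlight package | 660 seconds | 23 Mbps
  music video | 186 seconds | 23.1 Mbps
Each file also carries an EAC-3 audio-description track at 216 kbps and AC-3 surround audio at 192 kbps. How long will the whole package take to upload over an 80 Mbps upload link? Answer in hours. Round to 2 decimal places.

Audio total: 216 + 192 = 408 kbps = 0.408 Mbps.
gameplay capture: 50.408 Mbps × 9180 s = 462745.4 Mb
sports highlight package: 23.408 Mbps × 660 s = 15449.3 Mb
music video: 23.508 Mbps × 186 s = 4372.5 Mb
Total: 482567.2 Mb = 60320.9 MB.
At 80 Mbps: 482567.2 / 80 = 6032 s ≈ 1.68 hours.

1.68 hours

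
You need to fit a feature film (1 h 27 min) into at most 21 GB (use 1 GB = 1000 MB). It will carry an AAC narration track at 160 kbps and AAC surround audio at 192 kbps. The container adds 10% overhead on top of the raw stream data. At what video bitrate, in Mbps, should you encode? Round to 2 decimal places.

28.91 Mbps

Budget: 21 GB = 168000.0 Mb.
Stream payload after overhead: 168000.0 / 1.10 = 152727.3 Mb.
1 h 27 min = 87 min = 5220 s
Total bitrate budget: 152727.3 Mb / 5220 s = 29.258 Mbps.
Audio total: 160 + 192 = 352 kbps = 0.352 Mbps.
Video: 29.258 − 0.352 = 28.906 Mbps.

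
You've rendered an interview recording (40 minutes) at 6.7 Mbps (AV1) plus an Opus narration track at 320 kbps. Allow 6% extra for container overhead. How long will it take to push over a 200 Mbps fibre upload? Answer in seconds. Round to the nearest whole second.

40 min = 2400 s
Audio: 320 kbps = 0.320 Mbps.
Total bitrate: 7.020 Mbps.
File: 7.020 Mbps × 2400 s = 16848.0 Mb.
With 6% container overhead: ×1.06. → 17858.9 Mb.
At 200 Mbps: 17858.9 / 200 = 89.3 s ≈ 89.3 seconds.

89 seconds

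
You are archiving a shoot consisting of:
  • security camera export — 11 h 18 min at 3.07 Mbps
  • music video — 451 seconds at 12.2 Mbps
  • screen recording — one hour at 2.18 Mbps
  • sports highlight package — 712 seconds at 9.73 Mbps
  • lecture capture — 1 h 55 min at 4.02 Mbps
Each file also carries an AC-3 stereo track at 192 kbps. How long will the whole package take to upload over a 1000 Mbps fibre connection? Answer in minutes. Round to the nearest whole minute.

3 minutes

Audio: 192 kbps = 0.192 Mbps.
security camera export: 3.262 Mbps × 40680 s = 132698.2 Mb
music video: 12.392 Mbps × 451 s = 5588.8 Mb
screen recording: 2.372 Mbps × 3600 s = 8539.2 Mb
sports highlight package: 9.922 Mbps × 712 s = 7064.5 Mb
lecture capture: 4.212 Mbps × 6900 s = 29062.8 Mb
Total: 182953.4 Mb = 22869.2 MB.
At 1000 Mbps: 182953.4 / 1000 = 183 s ≈ 3.05 minutes.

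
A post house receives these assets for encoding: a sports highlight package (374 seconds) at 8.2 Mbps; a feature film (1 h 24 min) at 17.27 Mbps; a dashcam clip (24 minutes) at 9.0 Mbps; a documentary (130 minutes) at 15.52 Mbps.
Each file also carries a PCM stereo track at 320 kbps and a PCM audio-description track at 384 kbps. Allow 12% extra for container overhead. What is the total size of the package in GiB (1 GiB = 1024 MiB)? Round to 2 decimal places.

Audio total: 320 + 384 = 704 kbps = 0.704 Mbps.
sports highlight package: 8.904 Mbps × 374 s × 1.12 = 3729.7 Mb
feature film: 17.974 Mbps × 5040 s × 1.12 = 101459.6 Mb
dashcam clip: 9.704 Mbps × 1440 s × 1.12 = 15650.6 Mb
documentary: 16.224 Mbps × 7800 s × 1.12 = 141732.9 Mb
Total: 262572.8 Mb = 32821.6 MB.
= 30.57 GiB.

30.57 GiB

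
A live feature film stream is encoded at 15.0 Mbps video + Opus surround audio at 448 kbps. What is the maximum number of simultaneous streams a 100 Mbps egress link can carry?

6

Audio: 448 kbps = 0.448 Mbps.
Per-viewer media rate: 15.448 Mbps.
100 Mbps = 100.0 Mbps; 100.0 / 15.448 = 6.47 → 6 viewers.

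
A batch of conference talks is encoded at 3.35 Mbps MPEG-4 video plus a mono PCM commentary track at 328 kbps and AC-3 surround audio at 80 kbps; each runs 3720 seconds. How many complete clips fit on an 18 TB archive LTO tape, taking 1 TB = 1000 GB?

Audio total: 328 + 80 = 408 kbps = 0.408 Mbps.
Total bitrate: 3.758 Mbps.
Per item: 3.758 Mbps × 3720 s = 13,980 Mb = 1,747 MB.
Capacity: 18 TB = 144,000,000 Mb; 10300.61 items → 10300 complete.

10300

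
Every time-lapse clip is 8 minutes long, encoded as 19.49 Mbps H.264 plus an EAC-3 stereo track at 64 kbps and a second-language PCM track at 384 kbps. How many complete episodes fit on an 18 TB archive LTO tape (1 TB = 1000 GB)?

8 min = 480 s
Audio total: 64 + 384 = 448 kbps = 0.448 Mbps.
Total bitrate: 19.938 Mbps.
Per item: 19.938 Mbps × 480 s = 9,570 Mb = 1,196 MB.
Capacity: 18 TB = 144,000,000 Mb; 15046.64 items → 15046 complete.

15046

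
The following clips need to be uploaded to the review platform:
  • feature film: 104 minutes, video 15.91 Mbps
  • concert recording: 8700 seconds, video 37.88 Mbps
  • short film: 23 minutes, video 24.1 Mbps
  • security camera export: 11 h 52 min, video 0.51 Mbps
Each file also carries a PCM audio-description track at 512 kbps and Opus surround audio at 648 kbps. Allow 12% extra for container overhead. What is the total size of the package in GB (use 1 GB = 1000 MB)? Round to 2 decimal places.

Audio total: 512 + 648 = 1160 kbps = 1.160 Mbps.
feature film: 17.070 Mbps × 6240 s × 1.12 = 119298.8 Mb
concert recording: 39.040 Mbps × 8700 s × 1.12 = 380405.8 Mb
short film: 25.260 Mbps × 1380 s × 1.12 = 39041.9 Mb
security camera export: 1.670 Mbps × 42720 s × 1.12 = 79903.5 Mb
Total: 618649.9 Mb = 77331.2 MB.
= 77.33 GB.

77.33 GB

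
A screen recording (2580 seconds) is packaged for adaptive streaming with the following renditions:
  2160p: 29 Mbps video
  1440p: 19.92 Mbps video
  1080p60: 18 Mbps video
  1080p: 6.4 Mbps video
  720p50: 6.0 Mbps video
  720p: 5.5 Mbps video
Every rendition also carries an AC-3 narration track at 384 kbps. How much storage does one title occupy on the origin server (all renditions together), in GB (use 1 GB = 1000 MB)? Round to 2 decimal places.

28.10 GB

Audio: 384 kbps = 0.384 Mbps.
Sum of rendition bitrates: (29+0.384) + (19.92+0.384) + (18+0.384) + (6.4+0.384) + (6.0+0.384) + (5.5+0.384) = 87.124 Mbps.
× 2580 s = 224,780 Mb = 28,097 MB = 28.10 GB.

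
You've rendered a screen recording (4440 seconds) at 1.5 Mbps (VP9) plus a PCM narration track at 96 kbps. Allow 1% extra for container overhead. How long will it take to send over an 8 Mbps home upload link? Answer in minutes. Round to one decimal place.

Audio: 96 kbps = 0.096 Mbps.
Total bitrate: 1.596 Mbps.
File: 1.596 Mbps × 4440 s = 7086.2 Mb.
With 1% container overhead: ×1.01. → 7157.1 Mb.
At 8 Mbps: 7157.1 / 8 = 894.6 s ≈ 14.9 minutes.

14.9 minutes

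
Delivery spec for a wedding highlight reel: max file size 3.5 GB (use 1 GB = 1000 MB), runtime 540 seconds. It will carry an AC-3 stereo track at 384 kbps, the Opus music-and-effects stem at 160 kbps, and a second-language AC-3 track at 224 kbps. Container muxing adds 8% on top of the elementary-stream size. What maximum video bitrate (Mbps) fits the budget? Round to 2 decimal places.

Budget: 3.5 GB = 28000.0 Mb.
Stream payload after overhead: 28000.0 / 1.08 = 25925.9 Mb.
Total bitrate budget: 25925.9 Mb / 540 s = 48.011 Mbps.
Audio total: 384 + 160 + 224 = 768 kbps = 0.768 Mbps.
Video: 48.011 − 0.768 = 47.243 Mbps.

47.24 Mbps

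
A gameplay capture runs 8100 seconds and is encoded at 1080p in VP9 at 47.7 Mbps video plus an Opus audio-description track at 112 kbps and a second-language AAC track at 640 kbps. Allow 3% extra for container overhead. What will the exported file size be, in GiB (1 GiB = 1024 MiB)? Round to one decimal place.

Audio total: 112 + 640 = 752 kbps = 0.752 Mbps.
Total bitrate: 47.7 + 0.752 = 48.452 Mbps.
Stream data: 48.452 Mbps × 8100 s = 392461.2 Mb.
With 3% container overhead: ×1.03.
404,235 Mb = 50,529,379,500 bytes ÷ 1,073,741,824 = 47.06 GiB.

47.1 GiB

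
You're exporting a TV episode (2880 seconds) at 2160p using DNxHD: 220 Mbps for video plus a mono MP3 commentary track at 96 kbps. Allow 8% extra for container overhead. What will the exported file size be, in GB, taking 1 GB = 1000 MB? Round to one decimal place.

Audio: 96 kbps = 0.096 Mbps.
Total bitrate: 220 + 0.096 = 220.096 Mbps.
Stream data: 220.096 Mbps × 2880 s = 633876.5 Mb.
With 8% container overhead: ×1.08.
684,587 Mb ÷ 8 = 85,573 MB → 85.57 GB.

85.6 GB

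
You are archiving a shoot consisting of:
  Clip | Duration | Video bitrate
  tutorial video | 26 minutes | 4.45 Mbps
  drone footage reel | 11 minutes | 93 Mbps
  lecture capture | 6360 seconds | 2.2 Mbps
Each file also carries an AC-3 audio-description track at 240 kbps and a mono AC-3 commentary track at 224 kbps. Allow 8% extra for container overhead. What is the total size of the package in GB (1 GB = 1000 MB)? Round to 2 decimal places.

11.65 GB

Audio total: 240 + 224 = 464 kbps = 0.464 Mbps.
tutorial video: 4.914 Mbps × 1560 s × 1.08 = 8279.1 Mb
drone footage reel: 93.464 Mbps × 660 s × 1.08 = 66621.1 Mb
lecture capture: 2.664 Mbps × 6360 s × 1.08 = 18298.5 Mb
Total: 93198.7 Mb = 11649.8 MB.
= 11.65 GB.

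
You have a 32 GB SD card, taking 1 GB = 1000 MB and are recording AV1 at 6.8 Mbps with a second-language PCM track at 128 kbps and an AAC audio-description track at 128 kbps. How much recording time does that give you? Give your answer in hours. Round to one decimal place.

Audio total: 128 + 128 = 256 kbps = 0.256 Mbps.
Total bitrate: 6.8 + 0.256 = 7.056 Mbps.
Capacity: 32 GB = 256,000 Mb.
Recording time: 256,000 / 7.056 = 36,281 s ≈ 10.1 hours.

10.1 hours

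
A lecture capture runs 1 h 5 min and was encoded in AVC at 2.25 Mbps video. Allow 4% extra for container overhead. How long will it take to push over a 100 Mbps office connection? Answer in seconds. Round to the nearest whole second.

91 seconds

1 h 5 min = 65 min = 3900 s
File: 2.250 Mbps × 3900 s = 8775.0 Mb.
With 4% container overhead: ×1.04. → 9126.0 Mb.
At 100 Mbps: 9126.0 / 100 = 91.3 s ≈ 91.3 seconds.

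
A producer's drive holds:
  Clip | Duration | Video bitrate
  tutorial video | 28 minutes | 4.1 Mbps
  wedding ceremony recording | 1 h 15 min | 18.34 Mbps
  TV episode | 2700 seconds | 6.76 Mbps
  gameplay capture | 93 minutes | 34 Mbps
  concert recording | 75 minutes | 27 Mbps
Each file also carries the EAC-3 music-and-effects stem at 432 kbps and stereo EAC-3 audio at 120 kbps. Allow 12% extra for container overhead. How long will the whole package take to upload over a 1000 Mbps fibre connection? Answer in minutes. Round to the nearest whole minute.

8 minutes

Audio total: 432 + 120 = 552 kbps = 0.552 Mbps.
tutorial video: 4.652 Mbps × 1680 s × 1.12 = 8753.2 Mb
wedding ceremony recording: 18.892 Mbps × 4500 s × 1.12 = 95215.7 Mb
TV episode: 7.312 Mbps × 2700 s × 1.12 = 22111.5 Mb
gameplay capture: 34.552 Mbps × 5580 s × 1.12 = 215936.2 Mb
concert recording: 27.552 Mbps × 4500 s × 1.12 = 138862.1 Mb
Total: 480878.6 Mb = 60109.8 MB.
At 1000 Mbps: 480878.6 / 1000 = 481 s ≈ 8.01 minutes.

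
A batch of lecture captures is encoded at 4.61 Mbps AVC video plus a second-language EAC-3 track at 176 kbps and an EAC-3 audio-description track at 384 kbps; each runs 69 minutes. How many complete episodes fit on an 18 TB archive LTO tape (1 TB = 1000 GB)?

6727

69 min = 4140 s
Audio total: 176 + 384 = 560 kbps = 0.560 Mbps.
Total bitrate: 5.170 Mbps.
Per item: 5.170 Mbps × 4140 s = 21,404 Mb = 2,675 MB.
Capacity: 18 TB = 144,000,000 Mb; 6727.78 items → 6727 complete.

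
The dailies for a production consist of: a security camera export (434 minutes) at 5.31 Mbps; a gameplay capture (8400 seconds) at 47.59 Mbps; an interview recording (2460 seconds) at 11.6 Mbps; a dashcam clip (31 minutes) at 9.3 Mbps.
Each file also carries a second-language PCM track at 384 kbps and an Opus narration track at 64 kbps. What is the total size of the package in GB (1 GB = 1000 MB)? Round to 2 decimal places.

Audio total: 384 + 64 = 448 kbps = 0.448 Mbps.
security camera export: 5.758 Mbps × 26040 s = 149938.3 Mb
gameplay capture: 48.038 Mbps × 8400 s = 403519.2 Mb
interview recording: 12.048 Mbps × 2460 s = 29638.1 Mb
dashcam clip: 9.748 Mbps × 1860 s = 18131.3 Mb
Total: 601226.9 Mb = 75153.4 MB.
= 75.15 GB.

75.15 GB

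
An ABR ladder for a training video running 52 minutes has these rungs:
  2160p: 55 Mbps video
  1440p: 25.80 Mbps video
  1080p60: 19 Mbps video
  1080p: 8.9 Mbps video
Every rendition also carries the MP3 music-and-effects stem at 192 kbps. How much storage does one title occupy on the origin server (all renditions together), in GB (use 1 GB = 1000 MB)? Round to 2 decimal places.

52 min = 3120 s
Audio: 192 kbps = 0.192 Mbps.
Sum of rendition bitrates: (55+0.192) + (25.80+0.192) + (19+0.192) + (8.9+0.192) = 109.468 Mbps.
× 3120 s = 341,540 Mb = 42,693 MB = 42.69 GB.

42.69 GB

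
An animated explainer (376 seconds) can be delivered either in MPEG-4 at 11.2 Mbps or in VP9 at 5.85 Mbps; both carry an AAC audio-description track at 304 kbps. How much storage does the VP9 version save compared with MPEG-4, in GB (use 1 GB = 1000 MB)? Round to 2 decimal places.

0.25 GB

Audio: 304 kbps = 0.304 Mbps.
MPEG-4: 11.504 Mbps × 376 s = 4325.5 Mb = 0.541 GB.
VP9: 6.154 Mbps × 376 s = 2313.9 Mb = 0.289 GB.
Saving: 0.541 − 0.289 = 0.251 GB.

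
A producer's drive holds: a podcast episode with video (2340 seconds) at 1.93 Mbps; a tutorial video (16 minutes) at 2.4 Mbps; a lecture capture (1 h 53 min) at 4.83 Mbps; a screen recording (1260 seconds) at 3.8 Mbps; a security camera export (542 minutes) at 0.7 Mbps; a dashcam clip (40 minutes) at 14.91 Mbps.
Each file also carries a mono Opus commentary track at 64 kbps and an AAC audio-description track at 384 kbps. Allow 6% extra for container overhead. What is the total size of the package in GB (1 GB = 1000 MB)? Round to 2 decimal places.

16.38 GB

Audio total: 64 + 384 = 448 kbps = 0.448 Mbps.
podcast episode with video: 2.378 Mbps × 2340 s × 1.06 = 5898.4 Mb
tutorial video: 2.848 Mbps × 960 s × 1.06 = 2898.1 Mb
lecture capture: 5.278 Mbps × 6780 s × 1.06 = 37931.9 Mb
screen recording: 4.248 Mbps × 1260 s × 1.06 = 5673.6 Mb
security camera export: 1.148 Mbps × 32520 s × 1.06 = 39572.9 Mb
dashcam clip: 15.358 Mbps × 2400 s × 1.06 = 39070.8 Mb
Total: 131045.8 Mb = 16380.7 MB.
= 16.38 GB.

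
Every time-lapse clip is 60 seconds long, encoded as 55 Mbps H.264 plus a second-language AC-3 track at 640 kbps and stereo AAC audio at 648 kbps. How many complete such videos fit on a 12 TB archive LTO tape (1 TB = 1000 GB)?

28425

Audio total: 640 + 648 = 1288 kbps = 1.288 Mbps.
Total bitrate: 56.288 Mbps.
Per item: 56.288 Mbps × 60 s = 3,377 Mb = 422.2 MB.
Capacity: 12 TB = 96,000,000 Mb; 28425.24 items → 28425 complete.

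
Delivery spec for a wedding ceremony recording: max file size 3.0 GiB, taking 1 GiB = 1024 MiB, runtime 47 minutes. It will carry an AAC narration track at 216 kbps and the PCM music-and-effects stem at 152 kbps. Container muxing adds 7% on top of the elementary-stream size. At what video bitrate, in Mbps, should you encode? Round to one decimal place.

8.2 Mbps

Budget: 3.0 GiB = 25769.8 Mb.
Stream payload after overhead: 25769.8 / 1.07 = 24083.9 Mb.
47 min = 2820 s
Total bitrate budget: 24083.9 Mb / 2820 s = 8.540 Mbps.
Audio total: 216 + 152 = 368 kbps = 0.368 Mbps.
Video: 8.540 − 0.368 = 8.172 Mbps.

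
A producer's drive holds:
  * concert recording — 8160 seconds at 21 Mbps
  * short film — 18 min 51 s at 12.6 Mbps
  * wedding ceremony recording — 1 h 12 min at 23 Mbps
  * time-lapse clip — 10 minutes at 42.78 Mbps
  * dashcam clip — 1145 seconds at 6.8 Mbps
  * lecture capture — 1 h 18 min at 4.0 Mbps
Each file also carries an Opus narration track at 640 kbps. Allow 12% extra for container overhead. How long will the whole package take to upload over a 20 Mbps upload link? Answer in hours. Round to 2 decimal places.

5.44 hours

Audio: 640 kbps = 0.640 Mbps.
concert recording: 21.640 Mbps × 8160 s × 1.12 = 197772.3 Mb
short film: 13.240 Mbps × 1131 s × 1.12 = 16771.4 Mb
wedding ceremony recording: 23.640 Mbps × 4320 s × 1.12 = 114379.8 Mb
time-lapse clip: 43.420 Mbps × 600 s × 1.12 = 29178.2 Mb
dashcam clip: 7.440 Mbps × 1145 s × 1.12 = 9541.1 Mb
lecture capture: 4.640 Mbps × 4680 s × 1.12 = 24321.0 Mb
Total: 391963.8 Mb = 48995.5 MB.
At 20 Mbps: 391963.8 / 20 = 19598 s ≈ 5.44 hours.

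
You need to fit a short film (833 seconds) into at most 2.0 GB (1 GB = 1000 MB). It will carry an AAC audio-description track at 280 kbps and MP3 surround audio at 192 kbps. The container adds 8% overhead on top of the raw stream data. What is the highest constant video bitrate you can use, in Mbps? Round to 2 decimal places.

Budget: 2.0 GB = 16000.0 Mb.
Stream payload after overhead: 16000.0 / 1.08 = 14814.8 Mb.
Total bitrate budget: 14814.8 Mb / 833 s = 17.785 Mbps.
Audio total: 280 + 192 = 472 kbps = 0.472 Mbps.
Video: 17.785 − 0.472 = 17.313 Mbps.

17.31 Mbps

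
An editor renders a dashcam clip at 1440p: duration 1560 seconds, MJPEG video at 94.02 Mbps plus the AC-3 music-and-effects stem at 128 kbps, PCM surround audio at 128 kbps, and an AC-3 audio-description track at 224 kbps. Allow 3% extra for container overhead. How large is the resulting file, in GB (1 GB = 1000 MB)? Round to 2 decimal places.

Audio total: 128 + 128 + 224 = 480 kbps = 0.480 Mbps.
Total bitrate: 94.02 + 0.480 = 94.500 Mbps.
Stream data: 94.500 Mbps × 1560 s = 147420.0 Mb.
With 3% container overhead: ×1.03.
151,843 Mb ÷ 8 = 18,980 MB → 18.98 GB.

18.98 GB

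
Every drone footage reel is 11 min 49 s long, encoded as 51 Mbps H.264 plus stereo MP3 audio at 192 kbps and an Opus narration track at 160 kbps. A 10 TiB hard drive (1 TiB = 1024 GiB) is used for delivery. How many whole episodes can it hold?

2415

11 min 49 s = 709 s
Audio total: 192 + 160 = 352 kbps = 0.352 Mbps.
Total bitrate: 51.352 Mbps.
Per item: 51.352 Mbps × 709 s = 36,409 Mb = 4,551 MB.
Capacity: 10 TiB = 87,960,930 Mb; 2415.94 items → 2415 complete.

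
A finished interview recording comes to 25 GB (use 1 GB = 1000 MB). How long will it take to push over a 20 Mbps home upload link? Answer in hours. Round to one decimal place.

2.8 hours

File: 25 GB = 200000.0 Mb.
At 20 Mbps: 200000.0 / 20 = 10000.0 s ≈ 2.78 hours.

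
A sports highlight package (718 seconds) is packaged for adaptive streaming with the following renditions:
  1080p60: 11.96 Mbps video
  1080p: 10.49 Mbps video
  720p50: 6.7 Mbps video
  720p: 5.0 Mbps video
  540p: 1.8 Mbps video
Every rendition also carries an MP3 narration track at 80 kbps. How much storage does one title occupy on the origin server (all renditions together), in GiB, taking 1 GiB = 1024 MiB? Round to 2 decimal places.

3.04 GiB

Audio: 80 kbps = 0.080 Mbps.
Sum of rendition bitrates: (11.96+0.080) + (10.49+0.080) + (6.7+0.080) + (5.0+0.080) + (1.8+0.080) = 36.350 Mbps.
× 718 s = 26,099 Mb = 3,262 MB = 3.038 GiB.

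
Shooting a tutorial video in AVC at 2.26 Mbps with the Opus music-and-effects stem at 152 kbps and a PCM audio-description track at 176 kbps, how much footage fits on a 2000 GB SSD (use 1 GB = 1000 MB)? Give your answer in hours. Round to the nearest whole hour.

Audio total: 152 + 176 = 328 kbps = 0.328 Mbps.
Total bitrate: 2.26 + 0.328 = 2.588 Mbps.
Capacity: 2000 GB = 16,000,000 Mb.
Recording time: 16,000,000 / 2.588 = 6,182,380 s ≈ 1,717 hours.

1717 hours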